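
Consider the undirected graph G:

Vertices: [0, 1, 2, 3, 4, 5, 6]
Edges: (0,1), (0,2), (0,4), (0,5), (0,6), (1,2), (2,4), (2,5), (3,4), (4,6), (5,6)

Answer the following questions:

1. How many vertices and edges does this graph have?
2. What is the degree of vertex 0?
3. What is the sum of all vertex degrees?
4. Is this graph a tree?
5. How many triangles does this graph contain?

Count: 7 vertices, 11 edges.
Vertex 0 has neighbors [1, 2, 4, 5, 6], degree = 5.
Handshaking lemma: 2 * 11 = 22.
A tree on 7 vertices has 6 edges. This graph has 11 edges (5 extra). Not a tree.
Number of triangles = 5.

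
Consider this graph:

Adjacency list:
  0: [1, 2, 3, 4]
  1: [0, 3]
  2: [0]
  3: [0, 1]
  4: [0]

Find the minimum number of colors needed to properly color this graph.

The graph has a maximum clique of size 3 (lower bound on chromatic number).
A valid 3-coloring: {0: 0, 1: 1, 2: 1, 3: 2, 4: 1}.
Chromatic number = 3.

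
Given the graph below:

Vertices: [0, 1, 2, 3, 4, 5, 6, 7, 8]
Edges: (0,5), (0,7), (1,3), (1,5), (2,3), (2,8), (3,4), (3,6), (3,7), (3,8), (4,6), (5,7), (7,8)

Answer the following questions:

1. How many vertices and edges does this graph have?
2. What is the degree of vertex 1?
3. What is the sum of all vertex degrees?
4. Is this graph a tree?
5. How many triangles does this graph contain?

Count: 9 vertices, 13 edges.
Vertex 1 has neighbors [3, 5], degree = 2.
Handshaking lemma: 2 * 13 = 26.
A tree on 9 vertices has 8 edges. This graph has 13 edges (5 extra). Not a tree.
Number of triangles = 4.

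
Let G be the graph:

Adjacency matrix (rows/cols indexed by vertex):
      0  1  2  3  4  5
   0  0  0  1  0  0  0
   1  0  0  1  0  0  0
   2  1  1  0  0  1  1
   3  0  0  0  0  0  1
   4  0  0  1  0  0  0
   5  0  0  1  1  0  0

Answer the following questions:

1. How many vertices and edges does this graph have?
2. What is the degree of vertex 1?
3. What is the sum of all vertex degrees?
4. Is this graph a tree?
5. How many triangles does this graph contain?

Count: 6 vertices, 5 edges.
Vertex 1 has neighbors [2], degree = 1.
Handshaking lemma: 2 * 5 = 10.
A graph is a tree iff it is connected and has exactly n-1 edges. This graph is connected (all 6 vertices in one component) and has 6-1 = 5 edges. It is a tree.
Number of triangles = 0.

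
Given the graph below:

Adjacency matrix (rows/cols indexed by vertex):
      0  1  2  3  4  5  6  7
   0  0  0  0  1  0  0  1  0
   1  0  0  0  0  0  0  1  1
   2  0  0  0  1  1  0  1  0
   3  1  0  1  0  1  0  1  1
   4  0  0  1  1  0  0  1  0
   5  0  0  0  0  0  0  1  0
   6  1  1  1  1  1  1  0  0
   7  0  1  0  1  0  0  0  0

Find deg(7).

Vertex 7 has neighbors [1, 3], so deg(7) = 2.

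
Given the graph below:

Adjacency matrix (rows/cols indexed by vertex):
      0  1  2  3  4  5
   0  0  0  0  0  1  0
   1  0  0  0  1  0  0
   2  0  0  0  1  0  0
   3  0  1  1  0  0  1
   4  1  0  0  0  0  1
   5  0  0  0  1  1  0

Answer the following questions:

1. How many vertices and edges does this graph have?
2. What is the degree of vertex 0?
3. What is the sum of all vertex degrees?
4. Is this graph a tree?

Count: 6 vertices, 5 edges.
Vertex 0 has neighbors [4], degree = 1.
Handshaking lemma: 2 * 5 = 10.
A graph is a tree iff it is connected and has exactly n-1 edges. This graph is connected (all 6 vertices in one component) and has 6-1 = 5 edges. It is a tree.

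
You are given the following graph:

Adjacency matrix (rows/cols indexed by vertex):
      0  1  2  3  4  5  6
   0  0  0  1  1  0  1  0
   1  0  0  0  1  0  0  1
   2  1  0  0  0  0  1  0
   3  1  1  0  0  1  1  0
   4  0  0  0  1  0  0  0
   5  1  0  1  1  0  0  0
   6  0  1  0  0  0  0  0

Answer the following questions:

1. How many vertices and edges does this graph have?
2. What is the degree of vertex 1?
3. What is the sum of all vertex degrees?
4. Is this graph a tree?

Count: 7 vertices, 8 edges.
Vertex 1 has neighbors [3, 6], degree = 2.
Handshaking lemma: 2 * 8 = 16.
A tree on 7 vertices has 6 edges. This graph has 8 edges (2 extra). Not a tree.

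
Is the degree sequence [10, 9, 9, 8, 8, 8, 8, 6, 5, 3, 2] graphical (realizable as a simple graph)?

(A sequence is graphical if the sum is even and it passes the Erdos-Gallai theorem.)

Sum of degrees = 76. Sum is even but fails Erdos-Gallai. The sequence is NOT graphical.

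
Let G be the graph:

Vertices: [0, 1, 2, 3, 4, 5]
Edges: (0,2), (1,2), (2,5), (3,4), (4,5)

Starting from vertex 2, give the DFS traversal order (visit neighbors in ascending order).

DFS from vertex 2 (neighbors processed in ascending order):
Visit order: 2, 0, 1, 5, 4, 3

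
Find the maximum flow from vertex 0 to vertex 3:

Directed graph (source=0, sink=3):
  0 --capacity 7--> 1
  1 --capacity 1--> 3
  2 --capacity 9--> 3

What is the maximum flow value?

Computing max flow:
  Flow on (0->1): 1/7
  Flow on (1->3): 1/1
Maximum flow = 1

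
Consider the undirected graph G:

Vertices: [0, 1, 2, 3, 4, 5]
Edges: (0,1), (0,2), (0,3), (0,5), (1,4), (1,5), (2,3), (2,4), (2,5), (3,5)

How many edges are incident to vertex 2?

Vertex 2 has neighbors [0, 3, 4, 5], so deg(2) = 4.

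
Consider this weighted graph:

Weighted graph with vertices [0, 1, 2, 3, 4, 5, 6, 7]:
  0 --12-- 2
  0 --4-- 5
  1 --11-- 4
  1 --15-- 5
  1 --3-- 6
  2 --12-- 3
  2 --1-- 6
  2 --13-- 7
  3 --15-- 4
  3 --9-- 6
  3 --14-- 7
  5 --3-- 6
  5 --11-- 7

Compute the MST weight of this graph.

Applying Kruskal's algorithm (sort edges by weight, add if no cycle):
  Add (2,6) w=1
  Add (1,6) w=3
  Add (5,6) w=3
  Add (0,5) w=4
  Add (3,6) w=9
  Add (1,4) w=11
  Add (5,7) w=11
  Skip (0,2) w=12 (creates cycle)
  Skip (2,3) w=12 (creates cycle)
  Skip (2,7) w=13 (creates cycle)
  Skip (3,7) w=14 (creates cycle)
  Skip (1,5) w=15 (creates cycle)
  Skip (3,4) w=15 (creates cycle)
MST weight = 42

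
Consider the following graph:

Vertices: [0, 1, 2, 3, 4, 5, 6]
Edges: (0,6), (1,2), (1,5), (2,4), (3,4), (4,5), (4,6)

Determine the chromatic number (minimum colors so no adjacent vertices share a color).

The graph has a maximum clique of size 2 (lower bound on chromatic number).
A valid 2-coloring: {0: 0, 1: 0, 2: 1, 3: 1, 4: 0, 5: 1, 6: 1}.
Chromatic number = 2.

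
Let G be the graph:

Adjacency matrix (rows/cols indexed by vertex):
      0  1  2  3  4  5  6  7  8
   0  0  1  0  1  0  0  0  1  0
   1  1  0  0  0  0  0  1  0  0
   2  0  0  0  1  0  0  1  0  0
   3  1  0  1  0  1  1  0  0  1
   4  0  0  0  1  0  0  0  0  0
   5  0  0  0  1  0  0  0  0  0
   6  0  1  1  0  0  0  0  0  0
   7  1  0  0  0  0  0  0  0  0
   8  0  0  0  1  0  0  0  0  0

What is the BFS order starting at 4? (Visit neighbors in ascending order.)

BFS from vertex 4 (neighbors processed in ascending order):
Visit order: 4, 3, 0, 2, 5, 8, 1, 7, 6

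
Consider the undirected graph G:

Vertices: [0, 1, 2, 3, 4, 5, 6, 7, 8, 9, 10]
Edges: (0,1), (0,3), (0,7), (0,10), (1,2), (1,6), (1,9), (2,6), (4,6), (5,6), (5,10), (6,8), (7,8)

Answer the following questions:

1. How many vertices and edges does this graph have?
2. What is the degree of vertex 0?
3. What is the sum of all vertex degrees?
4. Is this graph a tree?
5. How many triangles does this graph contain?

Count: 11 vertices, 13 edges.
Vertex 0 has neighbors [1, 3, 7, 10], degree = 4.
Handshaking lemma: 2 * 13 = 26.
A tree on 11 vertices has 10 edges. This graph has 13 edges (3 extra). Not a tree.
Number of triangles = 1.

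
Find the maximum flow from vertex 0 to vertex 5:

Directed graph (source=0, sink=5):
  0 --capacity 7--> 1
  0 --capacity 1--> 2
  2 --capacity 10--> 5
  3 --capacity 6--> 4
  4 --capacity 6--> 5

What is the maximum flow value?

Computing max flow:
  Flow on (0->2): 1/1
  Flow on (2->5): 1/10
Maximum flow = 1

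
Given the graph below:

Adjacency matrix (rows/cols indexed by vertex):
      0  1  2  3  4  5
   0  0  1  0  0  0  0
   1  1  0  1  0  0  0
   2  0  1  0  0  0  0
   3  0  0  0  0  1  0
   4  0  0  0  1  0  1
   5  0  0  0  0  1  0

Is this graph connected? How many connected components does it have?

Checking connectivity: the graph has 2 connected component(s).
Components: [[0, 1, 2], [3, 4, 5]]. The graph is NOT connected.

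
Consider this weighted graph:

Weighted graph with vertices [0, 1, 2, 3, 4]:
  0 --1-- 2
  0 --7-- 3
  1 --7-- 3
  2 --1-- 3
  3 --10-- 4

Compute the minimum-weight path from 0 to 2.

Using Dijkstra's algorithm from vertex 0:
Shortest path: 0 -> 2
Total weight: 1 = 1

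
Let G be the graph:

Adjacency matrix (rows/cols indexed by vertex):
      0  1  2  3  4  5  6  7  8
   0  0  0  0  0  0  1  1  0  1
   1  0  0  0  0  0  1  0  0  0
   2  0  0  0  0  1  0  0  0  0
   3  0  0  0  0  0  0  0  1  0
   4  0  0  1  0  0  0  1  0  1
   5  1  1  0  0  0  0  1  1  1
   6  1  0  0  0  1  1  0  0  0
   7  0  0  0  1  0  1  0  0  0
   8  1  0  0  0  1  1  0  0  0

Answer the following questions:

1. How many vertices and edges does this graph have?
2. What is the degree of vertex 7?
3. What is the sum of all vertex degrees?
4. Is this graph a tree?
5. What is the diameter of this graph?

Count: 9 vertices, 11 edges.
Vertex 7 has neighbors [3, 5], degree = 2.
Handshaking lemma: 2 * 11 = 22.
A tree on 9 vertices has 8 edges. This graph has 11 edges (3 extra). Not a tree.
Diameter (longest shortest path) = 5.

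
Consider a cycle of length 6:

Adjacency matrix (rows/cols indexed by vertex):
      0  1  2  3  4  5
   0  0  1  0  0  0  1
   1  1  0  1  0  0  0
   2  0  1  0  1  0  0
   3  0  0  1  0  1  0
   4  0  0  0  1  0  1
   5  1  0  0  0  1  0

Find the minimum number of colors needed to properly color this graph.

This is an even cycle (C_6). Even cycles are bipartite.
Chromatic number = 2.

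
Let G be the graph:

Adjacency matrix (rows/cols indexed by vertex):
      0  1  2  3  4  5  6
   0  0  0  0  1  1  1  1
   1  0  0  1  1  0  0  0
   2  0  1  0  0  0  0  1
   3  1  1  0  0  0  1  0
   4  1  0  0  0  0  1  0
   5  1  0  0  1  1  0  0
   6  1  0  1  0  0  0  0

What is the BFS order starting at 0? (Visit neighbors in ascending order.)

BFS from vertex 0 (neighbors processed in ascending order):
Visit order: 0, 3, 4, 5, 6, 1, 2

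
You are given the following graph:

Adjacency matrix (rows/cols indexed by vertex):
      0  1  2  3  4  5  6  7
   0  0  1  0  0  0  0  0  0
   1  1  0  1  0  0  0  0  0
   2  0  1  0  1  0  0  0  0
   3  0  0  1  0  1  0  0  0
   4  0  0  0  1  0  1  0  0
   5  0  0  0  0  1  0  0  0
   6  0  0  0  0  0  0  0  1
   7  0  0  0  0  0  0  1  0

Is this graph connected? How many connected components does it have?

Checking connectivity: the graph has 2 connected component(s).
Components: [[0, 1, 2, 3, 4, 5], [6, 7]]. The graph is NOT connected.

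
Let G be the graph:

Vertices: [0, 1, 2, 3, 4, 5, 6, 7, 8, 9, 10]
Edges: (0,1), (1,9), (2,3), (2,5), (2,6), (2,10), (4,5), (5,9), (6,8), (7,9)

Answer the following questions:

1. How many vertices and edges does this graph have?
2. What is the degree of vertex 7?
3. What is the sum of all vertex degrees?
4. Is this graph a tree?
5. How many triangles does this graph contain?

Count: 11 vertices, 10 edges.
Vertex 7 has neighbors [9], degree = 1.
Handshaking lemma: 2 * 10 = 20.
A graph is a tree iff it is connected and has exactly n-1 edges. This graph is connected (all 11 vertices in one component) and has 11-1 = 10 edges. It is a tree.
Number of triangles = 0.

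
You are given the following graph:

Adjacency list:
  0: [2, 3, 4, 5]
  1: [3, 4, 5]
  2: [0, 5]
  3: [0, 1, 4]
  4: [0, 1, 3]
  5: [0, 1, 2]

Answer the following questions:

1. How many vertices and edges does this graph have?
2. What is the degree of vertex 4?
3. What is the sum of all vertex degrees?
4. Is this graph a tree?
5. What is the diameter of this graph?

Count: 6 vertices, 9 edges.
Vertex 4 has neighbors [0, 1, 3], degree = 3.
Handshaking lemma: 2 * 9 = 18.
A tree on 6 vertices has 5 edges. This graph has 9 edges (4 extra). Not a tree.
Diameter (longest shortest path) = 2.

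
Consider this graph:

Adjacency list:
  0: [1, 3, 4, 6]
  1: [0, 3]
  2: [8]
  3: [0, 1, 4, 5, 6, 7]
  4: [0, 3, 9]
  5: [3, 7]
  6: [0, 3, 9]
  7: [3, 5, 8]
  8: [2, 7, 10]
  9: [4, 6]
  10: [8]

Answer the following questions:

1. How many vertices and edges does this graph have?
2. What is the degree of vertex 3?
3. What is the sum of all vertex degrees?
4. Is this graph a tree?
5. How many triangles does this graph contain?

Count: 11 vertices, 15 edges.
Vertex 3 has neighbors [0, 1, 4, 5, 6, 7], degree = 6.
Handshaking lemma: 2 * 15 = 30.
A tree on 11 vertices has 10 edges. This graph has 15 edges (5 extra). Not a tree.
Number of triangles = 4.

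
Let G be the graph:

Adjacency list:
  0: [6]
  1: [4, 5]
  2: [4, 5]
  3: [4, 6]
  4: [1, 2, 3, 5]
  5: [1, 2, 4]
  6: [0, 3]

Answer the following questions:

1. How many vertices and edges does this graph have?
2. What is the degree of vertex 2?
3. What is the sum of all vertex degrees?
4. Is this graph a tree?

Count: 7 vertices, 8 edges.
Vertex 2 has neighbors [4, 5], degree = 2.
Handshaking lemma: 2 * 8 = 16.
A tree on 7 vertices has 6 edges. This graph has 8 edges (2 extra). Not a tree.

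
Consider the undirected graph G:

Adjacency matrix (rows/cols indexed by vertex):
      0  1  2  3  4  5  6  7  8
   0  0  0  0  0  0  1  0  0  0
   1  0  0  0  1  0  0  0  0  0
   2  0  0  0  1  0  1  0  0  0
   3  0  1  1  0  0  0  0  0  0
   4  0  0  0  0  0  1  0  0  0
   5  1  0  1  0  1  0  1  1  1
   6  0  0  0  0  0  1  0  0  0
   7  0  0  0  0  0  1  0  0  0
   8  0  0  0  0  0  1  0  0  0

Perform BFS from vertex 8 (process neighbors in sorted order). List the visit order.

BFS from vertex 8 (neighbors processed in ascending order):
Visit order: 8, 5, 0, 2, 4, 6, 7, 3, 1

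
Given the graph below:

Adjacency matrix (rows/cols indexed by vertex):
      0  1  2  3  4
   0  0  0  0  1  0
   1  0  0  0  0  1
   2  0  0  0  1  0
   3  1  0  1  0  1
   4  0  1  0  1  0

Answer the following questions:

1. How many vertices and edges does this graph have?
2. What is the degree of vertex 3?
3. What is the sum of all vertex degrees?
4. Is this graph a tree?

Count: 5 vertices, 4 edges.
Vertex 3 has neighbors [0, 2, 4], degree = 3.
Handshaking lemma: 2 * 4 = 8.
A graph is a tree iff it is connected and has exactly n-1 edges. This graph is connected (all 5 vertices in one component) and has 5-1 = 4 edges. It is a tree.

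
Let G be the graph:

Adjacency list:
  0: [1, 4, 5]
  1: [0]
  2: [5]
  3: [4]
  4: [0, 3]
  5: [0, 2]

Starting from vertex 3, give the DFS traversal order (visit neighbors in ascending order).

DFS from vertex 3 (neighbors processed in ascending order):
Visit order: 3, 4, 0, 1, 5, 2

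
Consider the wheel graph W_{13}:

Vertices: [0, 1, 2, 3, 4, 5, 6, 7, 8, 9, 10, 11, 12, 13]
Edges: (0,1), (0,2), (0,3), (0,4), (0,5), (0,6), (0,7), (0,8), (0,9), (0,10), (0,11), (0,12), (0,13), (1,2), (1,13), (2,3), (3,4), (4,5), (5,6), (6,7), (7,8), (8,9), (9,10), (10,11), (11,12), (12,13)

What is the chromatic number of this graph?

W_{13} = C_{13} plus a hub adjacent to every cycle vertex.
The outer cycle needs 3 colors (odd cycle); the hub is adjacent to all of them so needs a fresh color.
Chromatic number = 3 + 1 = 4.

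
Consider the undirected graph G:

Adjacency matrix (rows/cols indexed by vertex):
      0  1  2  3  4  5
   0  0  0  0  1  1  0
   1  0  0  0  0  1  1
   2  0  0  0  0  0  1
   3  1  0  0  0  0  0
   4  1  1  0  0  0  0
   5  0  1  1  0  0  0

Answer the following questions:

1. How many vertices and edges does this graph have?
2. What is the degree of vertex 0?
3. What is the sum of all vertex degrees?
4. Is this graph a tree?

Count: 6 vertices, 5 edges.
Vertex 0 has neighbors [3, 4], degree = 2.
Handshaking lemma: 2 * 5 = 10.
A graph is a tree iff it is connected and has exactly n-1 edges. This graph is connected (all 6 vertices in one component) and has 6-1 = 5 edges. It is a tree.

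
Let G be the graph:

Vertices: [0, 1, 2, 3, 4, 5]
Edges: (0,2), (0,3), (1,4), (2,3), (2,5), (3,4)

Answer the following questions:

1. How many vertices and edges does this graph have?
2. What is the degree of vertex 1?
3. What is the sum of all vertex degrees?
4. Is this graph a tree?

Count: 6 vertices, 6 edges.
Vertex 1 has neighbors [4], degree = 1.
Handshaking lemma: 2 * 6 = 12.
A tree on 6 vertices has 5 edges. This graph has 6 edges (1 extra). Not a tree.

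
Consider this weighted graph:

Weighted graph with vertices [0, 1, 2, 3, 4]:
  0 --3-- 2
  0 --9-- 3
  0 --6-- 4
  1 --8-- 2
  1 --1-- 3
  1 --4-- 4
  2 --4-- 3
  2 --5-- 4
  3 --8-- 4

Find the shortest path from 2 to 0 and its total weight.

Using Dijkstra's algorithm from vertex 2:
Shortest path: 2 -> 0
Total weight: 3 = 3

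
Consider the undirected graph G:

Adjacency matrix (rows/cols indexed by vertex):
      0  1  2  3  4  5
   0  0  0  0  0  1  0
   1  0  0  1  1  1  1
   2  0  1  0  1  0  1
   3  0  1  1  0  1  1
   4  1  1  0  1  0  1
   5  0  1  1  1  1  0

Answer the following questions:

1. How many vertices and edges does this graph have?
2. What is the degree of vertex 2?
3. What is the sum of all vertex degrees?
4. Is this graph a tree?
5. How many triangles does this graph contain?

Count: 6 vertices, 10 edges.
Vertex 2 has neighbors [1, 3, 5], degree = 3.
Handshaking lemma: 2 * 10 = 20.
A tree on 6 vertices has 5 edges. This graph has 10 edges (5 extra). Not a tree.
Number of triangles = 7.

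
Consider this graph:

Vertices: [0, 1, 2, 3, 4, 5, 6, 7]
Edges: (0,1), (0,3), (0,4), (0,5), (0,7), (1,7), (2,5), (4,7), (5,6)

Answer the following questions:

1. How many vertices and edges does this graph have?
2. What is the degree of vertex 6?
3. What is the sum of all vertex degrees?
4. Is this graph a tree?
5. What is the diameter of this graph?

Count: 8 vertices, 9 edges.
Vertex 6 has neighbors [5], degree = 1.
Handshaking lemma: 2 * 9 = 18.
A tree on 8 vertices has 7 edges. This graph has 9 edges (2 extra). Not a tree.
Diameter (longest shortest path) = 3.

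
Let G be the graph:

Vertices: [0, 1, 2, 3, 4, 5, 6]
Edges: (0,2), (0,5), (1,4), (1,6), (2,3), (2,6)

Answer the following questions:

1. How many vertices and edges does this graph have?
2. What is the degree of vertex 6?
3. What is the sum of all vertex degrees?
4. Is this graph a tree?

Count: 7 vertices, 6 edges.
Vertex 6 has neighbors [1, 2], degree = 2.
Handshaking lemma: 2 * 6 = 12.
A graph is a tree iff it is connected and has exactly n-1 edges. This graph is connected (all 7 vertices in one component) and has 7-1 = 6 edges. It is a tree.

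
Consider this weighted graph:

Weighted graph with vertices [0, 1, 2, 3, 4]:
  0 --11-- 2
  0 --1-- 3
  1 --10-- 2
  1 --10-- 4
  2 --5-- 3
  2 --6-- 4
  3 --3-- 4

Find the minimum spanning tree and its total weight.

Applying Kruskal's algorithm (sort edges by weight, add if no cycle):
  Add (0,3) w=1
  Add (3,4) w=3
  Add (2,3) w=5
  Skip (2,4) w=6 (creates cycle)
  Add (1,4) w=10
  Skip (1,2) w=10 (creates cycle)
  Skip (0,2) w=11 (creates cycle)
MST weight = 19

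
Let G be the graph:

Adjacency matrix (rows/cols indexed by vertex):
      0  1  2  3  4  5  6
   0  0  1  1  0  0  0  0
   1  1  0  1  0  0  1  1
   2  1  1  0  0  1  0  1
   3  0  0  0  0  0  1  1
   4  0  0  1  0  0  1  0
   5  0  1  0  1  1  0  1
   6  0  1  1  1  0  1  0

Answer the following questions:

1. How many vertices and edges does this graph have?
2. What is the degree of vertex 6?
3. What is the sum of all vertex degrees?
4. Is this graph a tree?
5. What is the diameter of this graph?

Count: 7 vertices, 11 edges.
Vertex 6 has neighbors [1, 2, 3, 5], degree = 4.
Handshaking lemma: 2 * 11 = 22.
A tree on 7 vertices has 6 edges. This graph has 11 edges (5 extra). Not a tree.
Diameter (longest shortest path) = 3.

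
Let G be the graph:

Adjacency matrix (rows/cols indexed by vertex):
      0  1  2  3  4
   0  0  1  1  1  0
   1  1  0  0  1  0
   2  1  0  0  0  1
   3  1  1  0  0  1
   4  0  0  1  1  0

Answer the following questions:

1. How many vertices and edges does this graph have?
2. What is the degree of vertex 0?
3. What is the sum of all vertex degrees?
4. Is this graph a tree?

Count: 5 vertices, 6 edges.
Vertex 0 has neighbors [1, 2, 3], degree = 3.
Handshaking lemma: 2 * 6 = 12.
A tree on 5 vertices has 4 edges. This graph has 6 edges (2 extra). Not a tree.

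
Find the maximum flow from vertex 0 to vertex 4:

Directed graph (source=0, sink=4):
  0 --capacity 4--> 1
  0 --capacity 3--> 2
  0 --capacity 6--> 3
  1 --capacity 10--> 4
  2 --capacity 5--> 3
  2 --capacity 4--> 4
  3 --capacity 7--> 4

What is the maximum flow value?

Computing max flow:
  Flow on (0->1): 4/4
  Flow on (0->2): 3/3
  Flow on (0->3): 6/6
  Flow on (1->4): 4/10
  Flow on (2->4): 3/4
  Flow on (3->4): 6/7
Maximum flow = 13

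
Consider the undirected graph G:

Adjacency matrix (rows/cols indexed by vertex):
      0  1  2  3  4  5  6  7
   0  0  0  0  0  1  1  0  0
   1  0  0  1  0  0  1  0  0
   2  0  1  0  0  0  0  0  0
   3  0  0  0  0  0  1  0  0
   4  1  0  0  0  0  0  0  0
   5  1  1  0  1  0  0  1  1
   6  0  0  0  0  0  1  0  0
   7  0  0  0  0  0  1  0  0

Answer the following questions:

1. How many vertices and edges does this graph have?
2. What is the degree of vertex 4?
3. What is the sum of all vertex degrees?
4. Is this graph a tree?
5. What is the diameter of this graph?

Count: 8 vertices, 7 edges.
Vertex 4 has neighbors [0], degree = 1.
Handshaking lemma: 2 * 7 = 14.
A graph is a tree iff it is connected and has exactly n-1 edges. This graph is connected (all 8 vertices in one component) and has 8-1 = 7 edges. It is a tree.
Diameter (longest shortest path) = 4.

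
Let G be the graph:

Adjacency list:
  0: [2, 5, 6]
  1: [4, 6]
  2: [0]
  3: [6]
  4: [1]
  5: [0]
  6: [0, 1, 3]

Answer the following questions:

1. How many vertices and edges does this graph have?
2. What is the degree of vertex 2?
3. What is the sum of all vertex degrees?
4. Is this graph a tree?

Count: 7 vertices, 6 edges.
Vertex 2 has neighbors [0], degree = 1.
Handshaking lemma: 2 * 6 = 12.
A graph is a tree iff it is connected and has exactly n-1 edges. This graph is connected (all 7 vertices in one component) and has 7-1 = 6 edges. It is a tree.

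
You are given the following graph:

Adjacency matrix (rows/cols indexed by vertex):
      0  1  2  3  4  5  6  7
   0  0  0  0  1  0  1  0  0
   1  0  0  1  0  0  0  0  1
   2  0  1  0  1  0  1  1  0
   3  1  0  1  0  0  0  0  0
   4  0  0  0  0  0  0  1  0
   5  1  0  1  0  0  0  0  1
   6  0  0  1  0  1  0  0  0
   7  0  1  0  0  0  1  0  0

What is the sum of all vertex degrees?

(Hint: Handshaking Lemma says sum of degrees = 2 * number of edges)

Count edges: 9 edges.
By Handshaking Lemma: sum of degrees = 2 * 9 = 18.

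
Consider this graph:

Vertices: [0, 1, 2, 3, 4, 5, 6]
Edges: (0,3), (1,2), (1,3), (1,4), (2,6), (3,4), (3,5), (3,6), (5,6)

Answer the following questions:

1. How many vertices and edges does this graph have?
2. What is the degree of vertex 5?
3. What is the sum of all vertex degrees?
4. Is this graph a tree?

Count: 7 vertices, 9 edges.
Vertex 5 has neighbors [3, 6], degree = 2.
Handshaking lemma: 2 * 9 = 18.
A tree on 7 vertices has 6 edges. This graph has 9 edges (3 extra). Not a tree.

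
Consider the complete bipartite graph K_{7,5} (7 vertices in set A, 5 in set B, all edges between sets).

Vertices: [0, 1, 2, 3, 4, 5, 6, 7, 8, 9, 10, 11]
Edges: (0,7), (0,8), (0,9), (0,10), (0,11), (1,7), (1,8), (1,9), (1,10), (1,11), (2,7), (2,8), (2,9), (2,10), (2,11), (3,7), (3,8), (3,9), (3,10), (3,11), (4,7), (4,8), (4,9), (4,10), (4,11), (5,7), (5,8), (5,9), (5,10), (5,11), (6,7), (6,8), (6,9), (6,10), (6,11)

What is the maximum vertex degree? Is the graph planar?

Set-A vertices have degree 5; set-B vertices have degree 7. Maximum degree = max(7,5) = 7.
K_{7,5} contains K_{3,3} as a subgraph (since both sides have >= 3 vertices); by Kuratowski's theorem it is not planar.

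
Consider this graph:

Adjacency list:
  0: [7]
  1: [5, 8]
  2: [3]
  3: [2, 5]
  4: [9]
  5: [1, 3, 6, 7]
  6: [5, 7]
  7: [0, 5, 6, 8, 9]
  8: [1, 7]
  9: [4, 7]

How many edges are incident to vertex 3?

Vertex 3 has neighbors [2, 5], so deg(3) = 2.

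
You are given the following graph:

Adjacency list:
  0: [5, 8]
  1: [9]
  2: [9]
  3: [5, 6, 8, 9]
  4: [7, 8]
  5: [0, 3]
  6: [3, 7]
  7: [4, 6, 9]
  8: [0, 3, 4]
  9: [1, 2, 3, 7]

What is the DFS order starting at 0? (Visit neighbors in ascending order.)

DFS from vertex 0 (neighbors processed in ascending order):
Visit order: 0, 5, 3, 6, 7, 4, 8, 9, 1, 2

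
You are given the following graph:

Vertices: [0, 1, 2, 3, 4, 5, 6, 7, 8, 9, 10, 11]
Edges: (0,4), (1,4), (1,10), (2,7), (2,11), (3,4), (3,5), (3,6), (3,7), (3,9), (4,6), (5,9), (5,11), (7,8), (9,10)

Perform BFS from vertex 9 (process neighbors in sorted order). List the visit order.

BFS from vertex 9 (neighbors processed in ascending order):
Visit order: 9, 3, 5, 10, 4, 6, 7, 11, 1, 0, 2, 8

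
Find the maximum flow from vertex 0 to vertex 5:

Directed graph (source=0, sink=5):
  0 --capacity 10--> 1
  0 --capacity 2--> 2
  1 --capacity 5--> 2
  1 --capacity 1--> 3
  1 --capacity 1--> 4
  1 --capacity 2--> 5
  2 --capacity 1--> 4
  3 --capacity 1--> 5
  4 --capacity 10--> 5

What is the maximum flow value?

Computing max flow:
  Flow on (0->1): 4/10
  Flow on (0->2): 1/2
  Flow on (1->3): 1/1
  Flow on (1->4): 1/1
  Flow on (1->5): 2/2
  Flow on (2->4): 1/1
  Flow on (3->5): 1/1
  Flow on (4->5): 2/10
Maximum flow = 5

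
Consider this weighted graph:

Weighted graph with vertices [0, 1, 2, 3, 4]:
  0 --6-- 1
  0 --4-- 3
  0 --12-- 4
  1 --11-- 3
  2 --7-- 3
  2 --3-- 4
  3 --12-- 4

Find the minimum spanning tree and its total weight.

Applying Kruskal's algorithm (sort edges by weight, add if no cycle):
  Add (2,4) w=3
  Add (0,3) w=4
  Add (0,1) w=6
  Add (2,3) w=7
  Skip (1,3) w=11 (creates cycle)
  Skip (0,4) w=12 (creates cycle)
  Skip (3,4) w=12 (creates cycle)
MST weight = 20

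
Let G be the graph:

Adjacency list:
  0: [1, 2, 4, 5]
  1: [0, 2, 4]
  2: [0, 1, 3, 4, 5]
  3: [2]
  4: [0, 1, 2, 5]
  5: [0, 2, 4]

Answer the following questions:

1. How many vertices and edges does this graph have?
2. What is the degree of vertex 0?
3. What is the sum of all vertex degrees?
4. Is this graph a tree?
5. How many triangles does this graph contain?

Count: 6 vertices, 10 edges.
Vertex 0 has neighbors [1, 2, 4, 5], degree = 4.
Handshaking lemma: 2 * 10 = 20.
A tree on 6 vertices has 5 edges. This graph has 10 edges (5 extra). Not a tree.
Number of triangles = 7.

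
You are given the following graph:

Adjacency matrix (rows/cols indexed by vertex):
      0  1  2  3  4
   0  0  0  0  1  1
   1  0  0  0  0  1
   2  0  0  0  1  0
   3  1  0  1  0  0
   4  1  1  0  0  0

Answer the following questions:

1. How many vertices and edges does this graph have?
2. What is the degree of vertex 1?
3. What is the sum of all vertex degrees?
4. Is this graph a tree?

Count: 5 vertices, 4 edges.
Vertex 1 has neighbors [4], degree = 1.
Handshaking lemma: 2 * 4 = 8.
A graph is a tree iff it is connected and has exactly n-1 edges. This graph is connected (all 5 vertices in one component) and has 5-1 = 4 edges. It is a tree.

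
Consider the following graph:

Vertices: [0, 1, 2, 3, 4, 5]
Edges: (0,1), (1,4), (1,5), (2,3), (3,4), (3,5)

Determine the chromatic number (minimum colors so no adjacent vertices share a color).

The graph has a maximum clique of size 2 (lower bound on chromatic number).
A valid 2-coloring: {0: 1, 1: 0, 2: 1, 3: 0, 4: 1, 5: 1}.
Chromatic number = 2.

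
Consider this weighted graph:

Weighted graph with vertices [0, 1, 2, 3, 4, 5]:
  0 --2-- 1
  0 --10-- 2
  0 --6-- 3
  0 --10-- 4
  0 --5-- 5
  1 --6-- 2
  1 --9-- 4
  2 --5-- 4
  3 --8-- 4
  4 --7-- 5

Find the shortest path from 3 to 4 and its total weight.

Using Dijkstra's algorithm from vertex 3:
Shortest path: 3 -> 4
Total weight: 8 = 8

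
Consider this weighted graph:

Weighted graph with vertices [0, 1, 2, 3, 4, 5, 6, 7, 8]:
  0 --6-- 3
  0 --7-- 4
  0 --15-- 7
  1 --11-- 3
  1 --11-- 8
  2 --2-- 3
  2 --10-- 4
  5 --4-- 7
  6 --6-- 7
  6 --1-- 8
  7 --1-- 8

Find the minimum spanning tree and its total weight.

Applying Kruskal's algorithm (sort edges by weight, add if no cycle):
  Add (6,8) w=1
  Add (7,8) w=1
  Add (2,3) w=2
  Add (5,7) w=4
  Add (0,3) w=6
  Skip (6,7) w=6 (creates cycle)
  Add (0,4) w=7
  Skip (2,4) w=10 (creates cycle)
  Add (1,3) w=11
  Add (1,8) w=11
  Skip (0,7) w=15 (creates cycle)
MST weight = 43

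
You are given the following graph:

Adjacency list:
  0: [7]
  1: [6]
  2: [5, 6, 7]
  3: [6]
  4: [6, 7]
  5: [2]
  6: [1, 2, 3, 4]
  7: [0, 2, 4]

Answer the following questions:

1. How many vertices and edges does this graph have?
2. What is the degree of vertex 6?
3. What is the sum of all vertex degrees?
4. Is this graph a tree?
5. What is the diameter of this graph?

Count: 8 vertices, 8 edges.
Vertex 6 has neighbors [1, 2, 3, 4], degree = 4.
Handshaking lemma: 2 * 8 = 16.
A tree on 8 vertices has 7 edges. This graph has 8 edges (1 extra). Not a tree.
Diameter (longest shortest path) = 4.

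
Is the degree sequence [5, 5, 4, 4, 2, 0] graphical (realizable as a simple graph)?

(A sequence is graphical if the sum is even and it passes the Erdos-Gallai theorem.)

Sum of degrees = 20. Sum is even but fails Erdos-Gallai. The sequence is NOT graphical.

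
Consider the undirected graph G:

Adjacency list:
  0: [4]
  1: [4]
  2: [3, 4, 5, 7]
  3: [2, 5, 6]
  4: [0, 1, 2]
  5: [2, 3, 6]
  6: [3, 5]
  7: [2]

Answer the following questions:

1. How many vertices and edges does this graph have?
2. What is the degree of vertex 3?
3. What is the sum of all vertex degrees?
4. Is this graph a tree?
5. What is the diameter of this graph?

Count: 8 vertices, 9 edges.
Vertex 3 has neighbors [2, 5, 6], degree = 3.
Handshaking lemma: 2 * 9 = 18.
A tree on 8 vertices has 7 edges. This graph has 9 edges (2 extra). Not a tree.
Diameter (longest shortest path) = 4.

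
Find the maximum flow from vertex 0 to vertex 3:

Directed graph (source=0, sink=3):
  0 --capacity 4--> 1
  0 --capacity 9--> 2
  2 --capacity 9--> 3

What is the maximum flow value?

Computing max flow:
  Flow on (0->2): 9/9
  Flow on (2->3): 9/9
Maximum flow = 9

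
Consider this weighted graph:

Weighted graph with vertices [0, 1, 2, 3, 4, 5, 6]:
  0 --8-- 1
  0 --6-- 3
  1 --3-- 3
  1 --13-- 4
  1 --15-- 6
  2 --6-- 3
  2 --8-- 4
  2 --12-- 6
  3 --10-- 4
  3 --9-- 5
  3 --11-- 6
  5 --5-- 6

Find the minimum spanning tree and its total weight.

Applying Kruskal's algorithm (sort edges by weight, add if no cycle):
  Add (1,3) w=3
  Add (5,6) w=5
  Add (0,3) w=6
  Add (2,3) w=6
  Skip (0,1) w=8 (creates cycle)
  Add (2,4) w=8
  Add (3,5) w=9
  Skip (3,4) w=10 (creates cycle)
  Skip (3,6) w=11 (creates cycle)
  Skip (2,6) w=12 (creates cycle)
  Skip (1,4) w=13 (creates cycle)
  Skip (1,6) w=15 (creates cycle)
MST weight = 37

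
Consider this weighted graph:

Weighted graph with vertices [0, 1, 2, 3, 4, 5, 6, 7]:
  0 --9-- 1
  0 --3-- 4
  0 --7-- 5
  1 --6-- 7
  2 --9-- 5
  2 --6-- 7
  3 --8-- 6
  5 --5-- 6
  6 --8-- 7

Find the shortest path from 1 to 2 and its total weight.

Using Dijkstra's algorithm from vertex 1:
Shortest path: 1 -> 7 -> 2
Total weight: 6 + 6 = 12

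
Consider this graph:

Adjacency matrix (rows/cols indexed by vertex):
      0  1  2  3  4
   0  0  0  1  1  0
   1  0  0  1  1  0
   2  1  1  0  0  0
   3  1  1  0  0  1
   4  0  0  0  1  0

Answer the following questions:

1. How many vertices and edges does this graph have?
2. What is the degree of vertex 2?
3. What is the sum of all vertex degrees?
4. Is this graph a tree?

Count: 5 vertices, 5 edges.
Vertex 2 has neighbors [0, 1], degree = 2.
Handshaking lemma: 2 * 5 = 10.
A tree on 5 vertices has 4 edges. This graph has 5 edges (1 extra). Not a tree.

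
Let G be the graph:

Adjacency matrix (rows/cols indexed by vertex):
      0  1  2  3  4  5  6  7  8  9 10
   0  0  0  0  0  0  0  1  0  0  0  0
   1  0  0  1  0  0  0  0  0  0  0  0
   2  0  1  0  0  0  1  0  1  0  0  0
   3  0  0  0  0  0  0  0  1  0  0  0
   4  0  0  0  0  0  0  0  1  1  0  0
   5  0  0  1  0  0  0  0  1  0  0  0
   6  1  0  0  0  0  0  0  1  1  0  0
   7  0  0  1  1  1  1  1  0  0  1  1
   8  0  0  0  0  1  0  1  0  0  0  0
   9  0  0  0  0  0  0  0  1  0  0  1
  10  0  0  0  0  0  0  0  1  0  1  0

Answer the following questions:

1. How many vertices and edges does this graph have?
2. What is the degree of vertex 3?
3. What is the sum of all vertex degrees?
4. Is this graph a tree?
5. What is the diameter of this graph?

Count: 11 vertices, 13 edges.
Vertex 3 has neighbors [7], degree = 1.
Handshaking lemma: 2 * 13 = 26.
A tree on 11 vertices has 10 edges. This graph has 13 edges (3 extra). Not a tree.
Diameter (longest shortest path) = 4.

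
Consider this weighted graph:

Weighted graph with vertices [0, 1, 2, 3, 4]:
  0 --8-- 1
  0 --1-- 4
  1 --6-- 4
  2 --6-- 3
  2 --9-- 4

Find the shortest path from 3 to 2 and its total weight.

Using Dijkstra's algorithm from vertex 3:
Shortest path: 3 -> 2
Total weight: 6 = 6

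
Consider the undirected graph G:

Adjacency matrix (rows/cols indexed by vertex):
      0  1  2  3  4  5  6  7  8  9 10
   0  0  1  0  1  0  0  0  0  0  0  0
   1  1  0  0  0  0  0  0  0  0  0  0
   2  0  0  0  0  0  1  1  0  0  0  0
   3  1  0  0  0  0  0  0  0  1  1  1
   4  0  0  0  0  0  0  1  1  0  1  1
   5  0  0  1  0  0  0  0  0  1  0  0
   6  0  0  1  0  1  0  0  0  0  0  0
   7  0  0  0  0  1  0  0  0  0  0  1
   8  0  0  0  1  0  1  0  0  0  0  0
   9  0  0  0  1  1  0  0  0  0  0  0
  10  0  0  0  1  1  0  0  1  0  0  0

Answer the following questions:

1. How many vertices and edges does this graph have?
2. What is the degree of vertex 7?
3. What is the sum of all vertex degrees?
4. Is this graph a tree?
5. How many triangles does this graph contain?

Count: 11 vertices, 13 edges.
Vertex 7 has neighbors [4, 10], degree = 2.
Handshaking lemma: 2 * 13 = 26.
A tree on 11 vertices has 10 edges. This graph has 13 edges (3 extra). Not a tree.
Number of triangles = 1.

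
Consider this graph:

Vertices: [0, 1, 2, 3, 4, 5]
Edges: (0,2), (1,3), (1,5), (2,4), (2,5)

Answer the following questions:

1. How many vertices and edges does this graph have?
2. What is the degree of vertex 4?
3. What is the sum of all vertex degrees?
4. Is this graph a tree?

Count: 6 vertices, 5 edges.
Vertex 4 has neighbors [2], degree = 1.
Handshaking lemma: 2 * 5 = 10.
A graph is a tree iff it is connected and has exactly n-1 edges. This graph is connected (all 6 vertices in one component) and has 6-1 = 5 edges. It is a tree.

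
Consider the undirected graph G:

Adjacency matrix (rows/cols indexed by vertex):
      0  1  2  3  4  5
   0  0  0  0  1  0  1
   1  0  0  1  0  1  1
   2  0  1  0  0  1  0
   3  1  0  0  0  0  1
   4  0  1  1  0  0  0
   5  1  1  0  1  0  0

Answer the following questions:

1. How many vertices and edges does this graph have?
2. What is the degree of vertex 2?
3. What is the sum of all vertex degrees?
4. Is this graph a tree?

Count: 6 vertices, 7 edges.
Vertex 2 has neighbors [1, 4], degree = 2.
Handshaking lemma: 2 * 7 = 14.
A tree on 6 vertices has 5 edges. This graph has 7 edges (2 extra). Not a tree.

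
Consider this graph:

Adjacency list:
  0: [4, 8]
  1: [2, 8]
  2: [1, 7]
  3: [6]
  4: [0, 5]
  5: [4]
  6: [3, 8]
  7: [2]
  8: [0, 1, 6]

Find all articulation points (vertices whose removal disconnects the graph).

An articulation point is a vertex whose removal disconnects the graph.
Articulation points: [0, 1, 2, 4, 6, 8]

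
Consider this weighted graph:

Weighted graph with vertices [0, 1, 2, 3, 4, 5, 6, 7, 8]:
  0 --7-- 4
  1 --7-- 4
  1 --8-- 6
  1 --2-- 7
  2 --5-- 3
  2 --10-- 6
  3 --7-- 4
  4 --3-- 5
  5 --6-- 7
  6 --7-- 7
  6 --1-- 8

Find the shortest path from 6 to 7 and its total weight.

Using Dijkstra's algorithm from vertex 6:
Shortest path: 6 -> 7
Total weight: 7 = 7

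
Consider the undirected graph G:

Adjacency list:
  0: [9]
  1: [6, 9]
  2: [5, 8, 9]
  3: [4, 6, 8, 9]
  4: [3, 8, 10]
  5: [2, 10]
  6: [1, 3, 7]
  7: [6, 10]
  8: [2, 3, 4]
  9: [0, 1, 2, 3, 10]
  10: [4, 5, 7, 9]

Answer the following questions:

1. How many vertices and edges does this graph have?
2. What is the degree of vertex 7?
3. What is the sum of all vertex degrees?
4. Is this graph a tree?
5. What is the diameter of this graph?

Count: 11 vertices, 16 edges.
Vertex 7 has neighbors [6, 10], degree = 2.
Handshaking lemma: 2 * 16 = 32.
A tree on 11 vertices has 10 edges. This graph has 16 edges (6 extra). Not a tree.
Diameter (longest shortest path) = 3.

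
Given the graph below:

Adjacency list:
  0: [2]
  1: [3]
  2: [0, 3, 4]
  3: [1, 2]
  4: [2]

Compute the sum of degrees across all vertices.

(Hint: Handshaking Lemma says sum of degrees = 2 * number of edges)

Count edges: 4 edges.
By Handshaking Lemma: sum of degrees = 2 * 4 = 8.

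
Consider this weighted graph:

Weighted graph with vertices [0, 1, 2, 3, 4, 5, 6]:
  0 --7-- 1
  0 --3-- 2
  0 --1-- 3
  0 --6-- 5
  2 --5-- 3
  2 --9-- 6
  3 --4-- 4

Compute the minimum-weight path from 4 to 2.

Using Dijkstra's algorithm from vertex 4:
Shortest path: 4 -> 3 -> 0 -> 2
Total weight: 4 + 1 + 3 = 8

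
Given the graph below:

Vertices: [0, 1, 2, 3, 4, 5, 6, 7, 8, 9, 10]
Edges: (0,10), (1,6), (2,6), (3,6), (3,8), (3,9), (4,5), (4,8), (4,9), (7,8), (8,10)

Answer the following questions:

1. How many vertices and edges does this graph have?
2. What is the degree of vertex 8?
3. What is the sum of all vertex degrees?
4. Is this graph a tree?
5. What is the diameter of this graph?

Count: 11 vertices, 11 edges.
Vertex 8 has neighbors [3, 4, 7, 10], degree = 4.
Handshaking lemma: 2 * 11 = 22.
A tree on 11 vertices has 10 edges. This graph has 11 edges (1 extra). Not a tree.
Diameter (longest shortest path) = 5.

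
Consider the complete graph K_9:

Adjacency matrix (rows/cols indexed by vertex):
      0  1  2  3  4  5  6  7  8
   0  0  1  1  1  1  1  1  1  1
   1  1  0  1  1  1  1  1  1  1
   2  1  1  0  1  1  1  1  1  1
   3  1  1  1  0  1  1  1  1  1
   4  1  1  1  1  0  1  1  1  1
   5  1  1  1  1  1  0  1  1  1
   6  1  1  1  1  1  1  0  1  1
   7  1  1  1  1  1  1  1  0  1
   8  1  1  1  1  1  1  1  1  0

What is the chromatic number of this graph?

In K_9, every vertex is adjacent to every other vertex.
Each vertex needs a unique color.
Chromatic number = 9.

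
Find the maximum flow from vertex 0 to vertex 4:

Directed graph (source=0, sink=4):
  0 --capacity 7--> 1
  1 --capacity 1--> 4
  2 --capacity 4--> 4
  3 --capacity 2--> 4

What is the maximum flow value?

Computing max flow:
  Flow on (0->1): 1/7
  Flow on (1->4): 1/1
Maximum flow = 1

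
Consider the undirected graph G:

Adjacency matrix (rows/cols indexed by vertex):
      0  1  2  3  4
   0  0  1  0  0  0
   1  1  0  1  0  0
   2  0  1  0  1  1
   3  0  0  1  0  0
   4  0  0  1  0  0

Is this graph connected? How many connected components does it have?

Checking connectivity: the graph has 1 connected component(s).
All vertices are reachable from each other. The graph IS connected.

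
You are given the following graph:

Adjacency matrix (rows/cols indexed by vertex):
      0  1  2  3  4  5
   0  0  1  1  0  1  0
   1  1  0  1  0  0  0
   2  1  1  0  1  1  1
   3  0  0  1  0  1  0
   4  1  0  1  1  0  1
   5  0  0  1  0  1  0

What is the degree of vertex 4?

Vertex 4 has neighbors [0, 2, 3, 5], so deg(4) = 4.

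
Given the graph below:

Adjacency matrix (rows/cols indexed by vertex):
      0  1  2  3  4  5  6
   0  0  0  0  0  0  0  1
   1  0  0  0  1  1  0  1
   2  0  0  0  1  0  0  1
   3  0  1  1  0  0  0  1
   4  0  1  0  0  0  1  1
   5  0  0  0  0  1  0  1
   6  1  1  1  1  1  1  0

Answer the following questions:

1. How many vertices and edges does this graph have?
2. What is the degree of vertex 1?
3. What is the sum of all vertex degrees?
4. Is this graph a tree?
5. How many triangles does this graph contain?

Count: 7 vertices, 10 edges.
Vertex 1 has neighbors [3, 4, 6], degree = 3.
Handshaking lemma: 2 * 10 = 20.
A tree on 7 vertices has 6 edges. This graph has 10 edges (4 extra). Not a tree.
Number of triangles = 4.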